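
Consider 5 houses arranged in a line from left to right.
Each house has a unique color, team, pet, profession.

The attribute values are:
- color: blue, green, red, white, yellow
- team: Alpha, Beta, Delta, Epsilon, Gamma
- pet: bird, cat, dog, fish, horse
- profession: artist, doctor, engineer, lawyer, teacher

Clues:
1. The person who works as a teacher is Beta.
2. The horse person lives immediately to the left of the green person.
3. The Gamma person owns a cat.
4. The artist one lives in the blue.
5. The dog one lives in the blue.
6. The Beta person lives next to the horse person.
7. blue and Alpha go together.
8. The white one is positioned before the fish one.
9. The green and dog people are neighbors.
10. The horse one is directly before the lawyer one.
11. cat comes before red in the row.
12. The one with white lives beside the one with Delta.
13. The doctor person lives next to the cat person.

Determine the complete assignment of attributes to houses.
Solution:

House | Color | Team | Pet | Profession
---------------------------------------
  1   | white | Beta | bird | teacher
  2   | yellow | Delta | horse | doctor
  3   | green | Gamma | cat | lawyer
  4   | blue | Alpha | dog | artist
  5   | red | Epsilon | fish | engineer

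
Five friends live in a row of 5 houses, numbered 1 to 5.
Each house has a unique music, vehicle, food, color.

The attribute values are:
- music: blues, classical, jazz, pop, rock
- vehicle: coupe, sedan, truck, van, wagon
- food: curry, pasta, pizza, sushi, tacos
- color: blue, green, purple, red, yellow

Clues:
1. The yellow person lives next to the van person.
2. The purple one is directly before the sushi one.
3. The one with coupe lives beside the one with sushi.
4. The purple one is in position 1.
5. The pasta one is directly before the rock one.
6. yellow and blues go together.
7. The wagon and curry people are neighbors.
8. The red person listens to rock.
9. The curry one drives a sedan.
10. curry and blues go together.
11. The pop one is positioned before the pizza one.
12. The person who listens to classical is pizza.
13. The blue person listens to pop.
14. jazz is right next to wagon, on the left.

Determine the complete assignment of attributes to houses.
Solution:

House | Music | Vehicle | Food | Color
--------------------------------------
  1   | jazz | coupe | pasta | purple
  2   | rock | wagon | sushi | red
  3   | blues | sedan | curry | yellow
  4   | pop | van | tacos | blue
  5   | classical | truck | pizza | green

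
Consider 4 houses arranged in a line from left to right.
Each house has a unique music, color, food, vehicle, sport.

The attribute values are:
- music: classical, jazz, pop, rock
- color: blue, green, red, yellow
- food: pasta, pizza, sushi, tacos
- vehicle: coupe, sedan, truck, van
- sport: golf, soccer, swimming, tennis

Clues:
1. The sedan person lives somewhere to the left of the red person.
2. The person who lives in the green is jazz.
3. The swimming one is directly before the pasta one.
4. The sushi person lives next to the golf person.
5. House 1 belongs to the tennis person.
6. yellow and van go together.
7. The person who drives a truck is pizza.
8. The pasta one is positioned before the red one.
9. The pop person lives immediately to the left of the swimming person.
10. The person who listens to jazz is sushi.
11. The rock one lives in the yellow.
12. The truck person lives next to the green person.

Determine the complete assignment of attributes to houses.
Solution:

House | Music | Color | Food | Vehicle | Sport
----------------------------------------------
  1   | pop | blue | pizza | truck | tennis
  2   | jazz | green | sushi | sedan | swimming
  3   | rock | yellow | pasta | van | golf
  4   | classical | red | tacos | coupe | soccer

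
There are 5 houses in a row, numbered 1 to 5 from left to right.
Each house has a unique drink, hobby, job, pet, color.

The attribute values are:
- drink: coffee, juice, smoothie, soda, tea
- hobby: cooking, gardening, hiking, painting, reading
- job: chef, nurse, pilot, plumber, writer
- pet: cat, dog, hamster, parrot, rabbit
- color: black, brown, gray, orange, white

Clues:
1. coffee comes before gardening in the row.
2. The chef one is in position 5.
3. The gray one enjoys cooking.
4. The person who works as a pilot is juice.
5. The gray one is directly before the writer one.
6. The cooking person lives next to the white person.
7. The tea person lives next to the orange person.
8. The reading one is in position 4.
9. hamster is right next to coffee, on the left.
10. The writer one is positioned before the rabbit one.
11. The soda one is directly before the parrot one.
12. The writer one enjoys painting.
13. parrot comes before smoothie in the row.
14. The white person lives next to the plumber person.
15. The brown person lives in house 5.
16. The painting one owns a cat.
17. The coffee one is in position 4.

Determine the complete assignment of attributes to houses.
Solution:

House | Drink | Hobby | Job | Pet | Color
-----------------------------------------
  1   | juice | cooking | pilot | dog | gray
  2   | tea | painting | writer | cat | white
  3   | soda | hiking | plumber | hamster | orange
  4   | coffee | reading | nurse | parrot | black
  5   | smoothie | gardening | chef | rabbit | brown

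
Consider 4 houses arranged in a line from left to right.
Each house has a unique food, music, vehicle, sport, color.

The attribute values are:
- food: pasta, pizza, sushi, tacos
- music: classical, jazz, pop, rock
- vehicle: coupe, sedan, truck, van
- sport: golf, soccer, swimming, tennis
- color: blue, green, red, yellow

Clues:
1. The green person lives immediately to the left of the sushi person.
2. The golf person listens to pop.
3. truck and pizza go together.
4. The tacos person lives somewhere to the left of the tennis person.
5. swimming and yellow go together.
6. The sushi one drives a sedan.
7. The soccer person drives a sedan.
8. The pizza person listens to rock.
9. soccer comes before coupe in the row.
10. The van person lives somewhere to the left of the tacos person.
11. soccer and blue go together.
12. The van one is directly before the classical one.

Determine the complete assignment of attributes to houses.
Solution:

House | Food | Music | Vehicle | Sport | Color
----------------------------------------------
  1   | pasta | pop | van | golf | green
  2   | sushi | classical | sedan | soccer | blue
  3   | tacos | jazz | coupe | swimming | yellow
  4   | pizza | rock | truck | tennis | red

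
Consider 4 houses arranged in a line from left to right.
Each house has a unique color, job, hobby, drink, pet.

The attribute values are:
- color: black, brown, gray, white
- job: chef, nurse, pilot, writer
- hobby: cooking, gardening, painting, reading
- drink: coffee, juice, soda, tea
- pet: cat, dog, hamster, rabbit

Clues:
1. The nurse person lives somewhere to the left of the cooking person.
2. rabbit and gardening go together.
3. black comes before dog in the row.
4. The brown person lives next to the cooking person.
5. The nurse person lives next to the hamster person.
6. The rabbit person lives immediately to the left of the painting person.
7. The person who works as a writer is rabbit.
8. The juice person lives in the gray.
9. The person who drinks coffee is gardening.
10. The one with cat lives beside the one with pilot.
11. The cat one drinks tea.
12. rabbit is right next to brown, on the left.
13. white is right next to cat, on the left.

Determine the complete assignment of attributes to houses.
Solution:

House | Color | Job | Hobby | Drink | Pet
-----------------------------------------
  1   | white | writer | gardening | coffee | rabbit
  2   | brown | nurse | painting | tea | cat
  3   | black | pilot | cooking | soda | hamster
  4   | gray | chef | reading | juice | dog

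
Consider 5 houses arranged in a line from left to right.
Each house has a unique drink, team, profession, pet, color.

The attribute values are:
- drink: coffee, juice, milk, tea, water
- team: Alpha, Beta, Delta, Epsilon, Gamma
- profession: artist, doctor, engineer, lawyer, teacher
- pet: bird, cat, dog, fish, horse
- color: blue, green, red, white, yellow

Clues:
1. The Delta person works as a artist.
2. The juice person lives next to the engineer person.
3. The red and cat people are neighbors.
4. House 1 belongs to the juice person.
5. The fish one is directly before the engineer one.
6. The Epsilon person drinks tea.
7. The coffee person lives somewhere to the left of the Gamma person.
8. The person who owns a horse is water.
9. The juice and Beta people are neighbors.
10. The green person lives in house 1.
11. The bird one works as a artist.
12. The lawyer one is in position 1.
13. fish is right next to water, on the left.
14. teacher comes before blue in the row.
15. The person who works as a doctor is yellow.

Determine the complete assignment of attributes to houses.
Solution:

House | Drink | Team | Profession | Pet | Color
-----------------------------------------------
  1   | juice | Alpha | lawyer | fish | green
  2   | water | Beta | engineer | horse | red
  3   | tea | Epsilon | teacher | cat | white
  4   | coffee | Delta | artist | bird | blue
  5   | milk | Gamma | doctor | dog | yellow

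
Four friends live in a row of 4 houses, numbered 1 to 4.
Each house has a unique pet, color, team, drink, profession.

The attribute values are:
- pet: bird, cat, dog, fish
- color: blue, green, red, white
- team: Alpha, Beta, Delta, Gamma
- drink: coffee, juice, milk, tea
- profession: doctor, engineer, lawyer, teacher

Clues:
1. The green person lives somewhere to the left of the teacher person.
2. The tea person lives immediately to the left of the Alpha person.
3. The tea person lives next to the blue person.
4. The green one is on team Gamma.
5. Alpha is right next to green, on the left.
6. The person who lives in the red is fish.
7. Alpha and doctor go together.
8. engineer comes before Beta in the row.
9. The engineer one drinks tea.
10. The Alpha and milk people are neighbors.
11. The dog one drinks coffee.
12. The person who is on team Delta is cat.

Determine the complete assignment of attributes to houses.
Solution:

House | Pet | Color | Team | Drink | Profession
-----------------------------------------------
  1   | cat | white | Delta | tea | engineer
  2   | dog | blue | Alpha | coffee | doctor
  3   | bird | green | Gamma | milk | lawyer
  4   | fish | red | Beta | juice | teacher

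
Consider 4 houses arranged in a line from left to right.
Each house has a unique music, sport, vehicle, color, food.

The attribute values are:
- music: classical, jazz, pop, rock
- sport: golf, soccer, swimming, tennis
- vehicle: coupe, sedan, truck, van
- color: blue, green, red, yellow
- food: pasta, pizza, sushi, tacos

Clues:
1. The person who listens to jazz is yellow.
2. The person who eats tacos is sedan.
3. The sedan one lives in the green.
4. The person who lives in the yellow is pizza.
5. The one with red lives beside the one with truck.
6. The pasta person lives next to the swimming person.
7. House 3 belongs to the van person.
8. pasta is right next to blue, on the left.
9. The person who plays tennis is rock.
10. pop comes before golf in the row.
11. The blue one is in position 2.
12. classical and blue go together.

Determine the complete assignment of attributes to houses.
Solution:

House | Music | Sport | Vehicle | Color | Food
----------------------------------------------
  1   | pop | soccer | coupe | red | pasta
  2   | classical | swimming | truck | blue | sushi
  3   | jazz | golf | van | yellow | pizza
  4   | rock | tennis | sedan | green | tacos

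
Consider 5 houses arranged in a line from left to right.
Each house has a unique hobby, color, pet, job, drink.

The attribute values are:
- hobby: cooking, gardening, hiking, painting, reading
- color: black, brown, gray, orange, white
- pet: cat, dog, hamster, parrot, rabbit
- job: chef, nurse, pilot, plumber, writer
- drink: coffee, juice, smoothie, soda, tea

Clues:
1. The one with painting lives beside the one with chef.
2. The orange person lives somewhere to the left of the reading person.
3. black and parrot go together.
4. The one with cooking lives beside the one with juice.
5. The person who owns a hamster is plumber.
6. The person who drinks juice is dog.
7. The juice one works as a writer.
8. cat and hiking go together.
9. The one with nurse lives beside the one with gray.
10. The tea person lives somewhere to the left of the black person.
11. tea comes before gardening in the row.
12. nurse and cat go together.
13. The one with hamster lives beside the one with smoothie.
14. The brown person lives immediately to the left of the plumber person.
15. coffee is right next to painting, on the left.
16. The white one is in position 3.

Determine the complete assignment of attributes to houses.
Solution:

House | Hobby | Color | Pet | Job | Drink
-----------------------------------------
  1   | hiking | brown | cat | nurse | coffee
  2   | painting | gray | hamster | plumber | tea
  3   | cooking | white | rabbit | chef | smoothie
  4   | gardening | orange | dog | writer | juice
  5   | reading | black | parrot | pilot | soda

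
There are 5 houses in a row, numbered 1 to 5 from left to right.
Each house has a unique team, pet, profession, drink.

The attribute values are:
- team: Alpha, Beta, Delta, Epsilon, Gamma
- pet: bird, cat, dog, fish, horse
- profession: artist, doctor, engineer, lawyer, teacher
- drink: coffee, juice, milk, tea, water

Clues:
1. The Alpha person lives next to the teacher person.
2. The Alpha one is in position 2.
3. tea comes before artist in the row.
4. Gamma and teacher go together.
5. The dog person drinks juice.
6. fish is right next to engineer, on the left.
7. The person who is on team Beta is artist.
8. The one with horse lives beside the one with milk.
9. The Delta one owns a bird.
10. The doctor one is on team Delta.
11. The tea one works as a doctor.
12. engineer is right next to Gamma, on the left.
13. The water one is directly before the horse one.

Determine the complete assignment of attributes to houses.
Solution:

House | Team | Pet | Profession | Drink
---------------------------------------
  1   | Epsilon | fish | lawyer | water
  2   | Alpha | horse | engineer | coffee
  3   | Gamma | cat | teacher | milk
  4   | Delta | bird | doctor | tea
  5   | Beta | dog | artist | juice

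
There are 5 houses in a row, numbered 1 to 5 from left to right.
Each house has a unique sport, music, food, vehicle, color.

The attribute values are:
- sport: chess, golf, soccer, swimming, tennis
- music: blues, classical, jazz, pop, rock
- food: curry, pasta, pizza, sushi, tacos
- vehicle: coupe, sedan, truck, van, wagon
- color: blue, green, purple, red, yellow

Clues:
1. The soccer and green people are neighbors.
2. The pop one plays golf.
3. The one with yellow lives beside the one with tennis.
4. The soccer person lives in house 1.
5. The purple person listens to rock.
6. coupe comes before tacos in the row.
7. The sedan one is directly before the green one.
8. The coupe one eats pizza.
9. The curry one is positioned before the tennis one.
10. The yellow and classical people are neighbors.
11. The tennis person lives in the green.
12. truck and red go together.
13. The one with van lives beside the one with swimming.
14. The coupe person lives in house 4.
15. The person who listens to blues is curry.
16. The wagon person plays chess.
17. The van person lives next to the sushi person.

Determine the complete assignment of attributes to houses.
Solution:

House | Sport | Music | Food | Vehicle | Color
----------------------------------------------
  1   | soccer | blues | curry | sedan | yellow
  2   | tennis | classical | pasta | van | green
  3   | swimming | jazz | sushi | truck | red
  4   | golf | pop | pizza | coupe | blue
  5   | chess | rock | tacos | wagon | purple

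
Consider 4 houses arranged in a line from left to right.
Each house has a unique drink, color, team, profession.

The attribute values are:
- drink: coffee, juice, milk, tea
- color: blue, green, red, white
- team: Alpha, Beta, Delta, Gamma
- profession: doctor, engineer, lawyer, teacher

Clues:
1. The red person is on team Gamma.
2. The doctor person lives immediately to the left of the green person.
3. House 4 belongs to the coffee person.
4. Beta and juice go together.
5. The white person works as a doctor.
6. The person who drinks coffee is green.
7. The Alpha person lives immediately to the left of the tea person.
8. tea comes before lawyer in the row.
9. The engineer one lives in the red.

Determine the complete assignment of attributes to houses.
Solution:

House | Drink | Color | Team | Profession
-----------------------------------------
  1   | milk | blue | Alpha | teacher
  2   | tea | red | Gamma | engineer
  3   | juice | white | Beta | doctor
  4   | coffee | green | Delta | lawyer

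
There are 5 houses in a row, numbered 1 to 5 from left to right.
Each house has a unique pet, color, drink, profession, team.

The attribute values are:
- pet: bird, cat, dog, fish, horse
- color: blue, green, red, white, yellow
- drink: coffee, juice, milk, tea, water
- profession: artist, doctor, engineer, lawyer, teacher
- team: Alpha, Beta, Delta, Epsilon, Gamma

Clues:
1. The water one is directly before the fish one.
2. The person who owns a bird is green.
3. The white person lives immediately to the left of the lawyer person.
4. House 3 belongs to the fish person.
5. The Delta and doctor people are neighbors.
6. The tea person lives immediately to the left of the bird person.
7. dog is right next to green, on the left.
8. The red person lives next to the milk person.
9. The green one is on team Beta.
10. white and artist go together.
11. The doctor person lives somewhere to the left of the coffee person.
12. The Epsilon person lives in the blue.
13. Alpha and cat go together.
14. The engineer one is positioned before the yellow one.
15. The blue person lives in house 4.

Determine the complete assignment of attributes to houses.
Solution:

House | Pet | Color | Drink | Profession | Team
-----------------------------------------------
  1   | dog | white | tea | artist | Gamma
  2   | bird | green | water | lawyer | Beta
  3   | fish | red | juice | engineer | Delta
  4   | horse | blue | milk | doctor | Epsilon
  5   | cat | yellow | coffee | teacher | Alpha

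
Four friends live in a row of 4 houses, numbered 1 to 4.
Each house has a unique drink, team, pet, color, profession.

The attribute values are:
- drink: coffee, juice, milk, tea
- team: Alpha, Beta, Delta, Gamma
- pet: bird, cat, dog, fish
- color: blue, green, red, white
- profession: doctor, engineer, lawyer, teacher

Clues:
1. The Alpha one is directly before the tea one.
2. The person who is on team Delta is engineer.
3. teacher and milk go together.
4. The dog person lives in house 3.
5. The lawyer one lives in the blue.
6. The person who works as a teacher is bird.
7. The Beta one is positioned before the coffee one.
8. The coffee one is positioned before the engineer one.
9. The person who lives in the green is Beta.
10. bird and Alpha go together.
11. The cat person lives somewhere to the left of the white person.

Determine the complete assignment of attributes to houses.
Solution:

House | Drink | Team | Pet | Color | Profession
-----------------------------------------------
  1   | milk | Alpha | bird | red | teacher
  2   | tea | Beta | cat | green | doctor
  3   | coffee | Gamma | dog | blue | lawyer
  4   | juice | Delta | fish | white | engineer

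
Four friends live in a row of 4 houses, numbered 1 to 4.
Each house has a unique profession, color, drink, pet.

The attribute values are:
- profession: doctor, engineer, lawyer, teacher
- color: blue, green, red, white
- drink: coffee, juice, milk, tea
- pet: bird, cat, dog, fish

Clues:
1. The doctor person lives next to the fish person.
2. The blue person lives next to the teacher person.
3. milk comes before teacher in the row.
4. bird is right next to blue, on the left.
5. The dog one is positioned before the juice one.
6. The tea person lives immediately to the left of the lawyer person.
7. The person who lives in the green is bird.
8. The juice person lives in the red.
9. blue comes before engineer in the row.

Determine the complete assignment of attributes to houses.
Solution:

House | Profession | Color | Drink | Pet
----------------------------------------
  1   | doctor | green | tea | bird
  2   | lawyer | blue | milk | fish
  3   | teacher | white | coffee | dog
  4   | engineer | red | juice | cat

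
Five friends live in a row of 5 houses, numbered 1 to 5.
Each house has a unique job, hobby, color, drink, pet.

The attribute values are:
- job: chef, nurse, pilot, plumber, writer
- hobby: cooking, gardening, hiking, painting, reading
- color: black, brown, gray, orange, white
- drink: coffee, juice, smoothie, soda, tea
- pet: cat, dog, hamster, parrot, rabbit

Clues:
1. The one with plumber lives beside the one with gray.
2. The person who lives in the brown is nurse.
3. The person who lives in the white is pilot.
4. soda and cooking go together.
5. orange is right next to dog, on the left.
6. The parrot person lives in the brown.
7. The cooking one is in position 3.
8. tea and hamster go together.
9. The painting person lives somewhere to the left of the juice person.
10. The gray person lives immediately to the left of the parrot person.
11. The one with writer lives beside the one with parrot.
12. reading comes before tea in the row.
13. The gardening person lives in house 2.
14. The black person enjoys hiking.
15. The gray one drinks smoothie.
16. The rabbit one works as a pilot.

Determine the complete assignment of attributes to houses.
Solution:

House | Job | Hobby | Color | Drink | Pet
-----------------------------------------
  1   | plumber | painting | orange | coffee | cat
  2   | writer | gardening | gray | smoothie | dog
  3   | nurse | cooking | brown | soda | parrot
  4   | pilot | reading | white | juice | rabbit
  5   | chef | hiking | black | tea | hamster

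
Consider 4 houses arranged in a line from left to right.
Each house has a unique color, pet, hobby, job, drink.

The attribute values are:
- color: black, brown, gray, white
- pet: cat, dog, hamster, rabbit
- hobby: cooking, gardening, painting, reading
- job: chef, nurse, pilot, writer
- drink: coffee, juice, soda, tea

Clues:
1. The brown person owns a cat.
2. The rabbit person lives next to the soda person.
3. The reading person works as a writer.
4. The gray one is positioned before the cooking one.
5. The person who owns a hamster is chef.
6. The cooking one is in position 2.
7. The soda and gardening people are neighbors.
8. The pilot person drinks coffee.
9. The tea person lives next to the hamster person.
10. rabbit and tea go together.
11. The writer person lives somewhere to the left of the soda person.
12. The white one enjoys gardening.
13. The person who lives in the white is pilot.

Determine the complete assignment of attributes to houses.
Solution:

House | Color | Pet | Hobby | Job | Drink
-----------------------------------------
  1   | gray | rabbit | reading | writer | tea
  2   | black | hamster | cooking | chef | soda
  3   | white | dog | gardening | pilot | coffee
  4   | brown | cat | painting | nurse | juice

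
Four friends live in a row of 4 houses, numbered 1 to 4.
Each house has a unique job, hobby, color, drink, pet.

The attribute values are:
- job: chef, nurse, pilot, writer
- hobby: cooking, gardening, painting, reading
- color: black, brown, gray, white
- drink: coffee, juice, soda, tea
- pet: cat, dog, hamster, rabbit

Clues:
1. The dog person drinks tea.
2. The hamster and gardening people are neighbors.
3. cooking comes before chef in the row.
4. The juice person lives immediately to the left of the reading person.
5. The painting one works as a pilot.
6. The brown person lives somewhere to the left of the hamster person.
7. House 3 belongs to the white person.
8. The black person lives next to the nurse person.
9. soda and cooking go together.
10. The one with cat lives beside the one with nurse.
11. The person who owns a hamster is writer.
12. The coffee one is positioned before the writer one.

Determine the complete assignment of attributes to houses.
Solution:

House | Job | Hobby | Color | Drink | Pet
-----------------------------------------
  1   | pilot | painting | black | juice | cat
  2   | nurse | reading | brown | coffee | rabbit
  3   | writer | cooking | white | soda | hamster
  4   | chef | gardening | gray | tea | dog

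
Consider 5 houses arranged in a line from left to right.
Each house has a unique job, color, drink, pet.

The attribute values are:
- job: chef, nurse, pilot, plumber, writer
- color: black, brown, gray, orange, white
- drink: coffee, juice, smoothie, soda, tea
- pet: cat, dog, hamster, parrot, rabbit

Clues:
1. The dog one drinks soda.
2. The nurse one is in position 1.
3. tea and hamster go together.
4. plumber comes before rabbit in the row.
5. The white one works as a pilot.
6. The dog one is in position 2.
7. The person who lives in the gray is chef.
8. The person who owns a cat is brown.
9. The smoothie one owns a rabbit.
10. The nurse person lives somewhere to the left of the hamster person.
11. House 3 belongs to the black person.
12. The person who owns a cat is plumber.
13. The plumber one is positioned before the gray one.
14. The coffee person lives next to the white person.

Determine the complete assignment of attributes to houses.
Solution:

House | Job | Color | Drink | Pet
---------------------------------
  1   | nurse | orange | coffee | parrot
  2   | pilot | white | soda | dog
  3   | writer | black | tea | hamster
  4   | plumber | brown | juice | cat
  5   | chef | gray | smoothie | rabbit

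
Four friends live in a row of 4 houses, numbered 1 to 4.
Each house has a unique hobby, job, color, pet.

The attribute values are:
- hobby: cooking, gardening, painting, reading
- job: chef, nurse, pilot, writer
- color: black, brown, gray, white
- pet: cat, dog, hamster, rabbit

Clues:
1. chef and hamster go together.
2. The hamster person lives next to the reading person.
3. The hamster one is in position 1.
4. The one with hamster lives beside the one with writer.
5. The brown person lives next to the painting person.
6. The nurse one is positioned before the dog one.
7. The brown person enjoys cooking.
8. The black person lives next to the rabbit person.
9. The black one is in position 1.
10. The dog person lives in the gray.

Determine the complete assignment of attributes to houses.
Solution:

House | Hobby | Job | Color | Pet
---------------------------------
  1   | gardening | chef | black | hamster
  2   | reading | writer | white | rabbit
  3   | cooking | nurse | brown | cat
  4   | painting | pilot | gray | dog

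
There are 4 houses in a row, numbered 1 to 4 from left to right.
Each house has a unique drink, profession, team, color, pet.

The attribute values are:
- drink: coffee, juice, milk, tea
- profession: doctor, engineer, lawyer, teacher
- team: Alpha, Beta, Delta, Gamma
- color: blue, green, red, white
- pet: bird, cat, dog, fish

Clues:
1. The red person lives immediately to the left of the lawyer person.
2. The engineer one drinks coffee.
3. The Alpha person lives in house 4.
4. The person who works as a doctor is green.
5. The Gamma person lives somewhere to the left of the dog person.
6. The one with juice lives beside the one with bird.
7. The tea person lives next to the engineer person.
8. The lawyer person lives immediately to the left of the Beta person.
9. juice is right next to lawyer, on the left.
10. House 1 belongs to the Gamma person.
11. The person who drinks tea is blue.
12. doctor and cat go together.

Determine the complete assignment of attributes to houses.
Solution:

House | Drink | Profession | Team | Color | Pet
-----------------------------------------------
  1   | juice | teacher | Gamma | red | fish
  2   | tea | lawyer | Delta | blue | bird
  3   | coffee | engineer | Beta | white | dog
  4   | milk | doctor | Alpha | green | cat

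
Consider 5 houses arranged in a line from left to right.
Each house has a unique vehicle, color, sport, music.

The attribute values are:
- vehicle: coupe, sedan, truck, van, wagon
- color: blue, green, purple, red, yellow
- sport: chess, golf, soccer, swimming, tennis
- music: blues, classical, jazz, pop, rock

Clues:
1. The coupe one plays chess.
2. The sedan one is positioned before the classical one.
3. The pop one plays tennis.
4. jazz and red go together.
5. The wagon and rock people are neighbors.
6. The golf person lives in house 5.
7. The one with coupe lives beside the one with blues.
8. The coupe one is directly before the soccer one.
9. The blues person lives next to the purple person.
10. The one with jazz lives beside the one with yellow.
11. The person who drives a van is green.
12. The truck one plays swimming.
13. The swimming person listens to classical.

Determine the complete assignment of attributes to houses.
Solution:

House | Vehicle | Color | Sport | Music
---------------------------------------
  1   | coupe | red | chess | jazz
  2   | sedan | yellow | soccer | blues
  3   | truck | purple | swimming | classical
  4   | wagon | blue | tennis | pop
  5   | van | green | golf | rock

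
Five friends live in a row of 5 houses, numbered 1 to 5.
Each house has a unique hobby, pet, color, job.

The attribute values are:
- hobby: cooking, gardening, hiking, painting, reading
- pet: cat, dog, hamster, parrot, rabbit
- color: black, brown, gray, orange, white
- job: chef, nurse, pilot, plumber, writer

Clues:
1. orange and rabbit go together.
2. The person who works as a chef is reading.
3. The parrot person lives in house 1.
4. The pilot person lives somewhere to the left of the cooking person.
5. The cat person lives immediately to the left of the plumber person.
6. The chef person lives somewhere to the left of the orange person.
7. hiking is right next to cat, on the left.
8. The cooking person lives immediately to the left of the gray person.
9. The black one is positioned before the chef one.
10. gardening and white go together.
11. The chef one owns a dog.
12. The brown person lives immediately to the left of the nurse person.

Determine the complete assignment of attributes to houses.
Solution:

House | Hobby | Pet | Color | Job
---------------------------------
  1   | hiking | parrot | brown | pilot
  2   | gardening | cat | white | nurse
  3   | cooking | hamster | black | plumber
  4   | reading | dog | gray | chef
  5   | painting | rabbit | orange | writer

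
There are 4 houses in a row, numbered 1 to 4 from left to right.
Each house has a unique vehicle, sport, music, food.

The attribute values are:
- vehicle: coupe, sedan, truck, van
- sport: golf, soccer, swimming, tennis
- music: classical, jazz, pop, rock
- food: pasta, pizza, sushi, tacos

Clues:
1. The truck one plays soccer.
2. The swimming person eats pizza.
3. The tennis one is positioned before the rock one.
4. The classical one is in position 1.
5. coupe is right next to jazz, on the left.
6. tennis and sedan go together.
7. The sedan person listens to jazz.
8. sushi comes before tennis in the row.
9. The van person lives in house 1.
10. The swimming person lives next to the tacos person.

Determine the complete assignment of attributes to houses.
Solution:

House | Vehicle | Sport | Music | Food
--------------------------------------
  1   | van | golf | classical | sushi
  2   | coupe | swimming | pop | pizza
  3   | sedan | tennis | jazz | tacos
  4   | truck | soccer | rock | pasta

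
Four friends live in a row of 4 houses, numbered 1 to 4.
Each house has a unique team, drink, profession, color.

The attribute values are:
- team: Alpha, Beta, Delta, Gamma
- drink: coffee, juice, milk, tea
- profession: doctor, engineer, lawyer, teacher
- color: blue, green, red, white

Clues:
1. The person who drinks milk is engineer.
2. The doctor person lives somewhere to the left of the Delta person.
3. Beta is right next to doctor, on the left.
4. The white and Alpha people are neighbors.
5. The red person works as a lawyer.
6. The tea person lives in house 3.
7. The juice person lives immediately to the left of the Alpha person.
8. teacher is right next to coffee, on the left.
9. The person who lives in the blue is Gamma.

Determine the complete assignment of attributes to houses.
Solution:

House | Team | Drink | Profession | Color
-----------------------------------------
  1   | Beta | juice | teacher | white
  2   | Alpha | coffee | doctor | green
  3   | Delta | tea | lawyer | red
  4   | Gamma | milk | engineer | blue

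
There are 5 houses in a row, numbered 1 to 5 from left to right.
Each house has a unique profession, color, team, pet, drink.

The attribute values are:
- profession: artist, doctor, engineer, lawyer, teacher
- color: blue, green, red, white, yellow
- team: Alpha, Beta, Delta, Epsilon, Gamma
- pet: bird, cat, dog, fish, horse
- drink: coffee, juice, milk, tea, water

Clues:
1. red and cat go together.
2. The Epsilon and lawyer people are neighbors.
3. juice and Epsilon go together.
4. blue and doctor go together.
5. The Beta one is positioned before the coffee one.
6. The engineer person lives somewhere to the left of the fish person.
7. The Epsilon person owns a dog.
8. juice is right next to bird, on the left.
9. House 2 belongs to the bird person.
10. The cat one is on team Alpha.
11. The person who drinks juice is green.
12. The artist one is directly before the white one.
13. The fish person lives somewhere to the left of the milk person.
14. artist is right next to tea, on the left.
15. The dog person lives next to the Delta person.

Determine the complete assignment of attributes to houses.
Solution:

House | Profession | Color | Team | Pet | Drink
-----------------------------------------------
  1   | artist | green | Epsilon | dog | juice
  2   | lawyer | white | Delta | bird | tea
  3   | engineer | yellow | Beta | horse | water
  4   | doctor | blue | Gamma | fish | coffee
  5   | teacher | red | Alpha | cat | milk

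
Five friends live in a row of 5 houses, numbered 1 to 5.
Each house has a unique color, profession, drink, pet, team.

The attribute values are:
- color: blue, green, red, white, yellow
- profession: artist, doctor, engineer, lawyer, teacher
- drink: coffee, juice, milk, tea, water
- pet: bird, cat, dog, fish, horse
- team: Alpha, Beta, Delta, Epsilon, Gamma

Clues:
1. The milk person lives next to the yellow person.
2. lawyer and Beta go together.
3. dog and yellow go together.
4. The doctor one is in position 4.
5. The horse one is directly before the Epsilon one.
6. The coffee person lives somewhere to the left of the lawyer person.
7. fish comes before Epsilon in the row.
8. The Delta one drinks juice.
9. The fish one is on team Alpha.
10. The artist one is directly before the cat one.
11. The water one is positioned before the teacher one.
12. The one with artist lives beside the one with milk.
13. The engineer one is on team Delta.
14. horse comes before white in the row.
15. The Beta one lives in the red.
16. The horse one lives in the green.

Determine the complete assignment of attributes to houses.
Solution:

House | Color | Profession | Drink | Pet | Team
-----------------------------------------------
  1   | blue | artist | coffee | fish | Alpha
  2   | red | lawyer | milk | cat | Beta
  3   | yellow | engineer | juice | dog | Delta
  4   | green | doctor | water | horse | Gamma
  5   | white | teacher | tea | bird | Epsilon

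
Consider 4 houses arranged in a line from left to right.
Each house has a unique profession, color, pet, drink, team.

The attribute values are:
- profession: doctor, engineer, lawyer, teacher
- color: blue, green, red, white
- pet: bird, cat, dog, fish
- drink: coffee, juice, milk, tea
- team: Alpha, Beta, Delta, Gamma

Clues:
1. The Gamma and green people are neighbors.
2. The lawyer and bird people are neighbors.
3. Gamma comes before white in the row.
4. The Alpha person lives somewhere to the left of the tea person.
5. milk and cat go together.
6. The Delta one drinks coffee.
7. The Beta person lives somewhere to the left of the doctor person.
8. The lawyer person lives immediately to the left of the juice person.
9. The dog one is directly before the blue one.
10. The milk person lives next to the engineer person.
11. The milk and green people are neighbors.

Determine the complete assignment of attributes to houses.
Solution:

House | Profession | Color | Pet | Drink | Team
-----------------------------------------------
  1   | lawyer | red | cat | milk | Gamma
  2   | engineer | green | bird | juice | Alpha
  3   | teacher | white | dog | tea | Beta
  4   | doctor | blue | fish | coffee | Delta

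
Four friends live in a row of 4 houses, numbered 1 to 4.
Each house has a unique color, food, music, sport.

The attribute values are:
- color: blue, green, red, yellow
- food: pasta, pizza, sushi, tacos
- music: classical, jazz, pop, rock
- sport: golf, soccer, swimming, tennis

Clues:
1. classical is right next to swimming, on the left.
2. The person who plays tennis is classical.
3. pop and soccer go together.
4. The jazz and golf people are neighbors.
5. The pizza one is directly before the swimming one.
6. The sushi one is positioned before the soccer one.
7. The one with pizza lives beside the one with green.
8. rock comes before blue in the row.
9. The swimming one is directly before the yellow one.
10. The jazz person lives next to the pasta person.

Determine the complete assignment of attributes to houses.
Solution:

House | Color | Food | Music | Sport
------------------------------------
  1   | red | pizza | classical | tennis
  2   | green | sushi | jazz | swimming
  3   | yellow | pasta | rock | golf
  4   | blue | tacos | pop | soccer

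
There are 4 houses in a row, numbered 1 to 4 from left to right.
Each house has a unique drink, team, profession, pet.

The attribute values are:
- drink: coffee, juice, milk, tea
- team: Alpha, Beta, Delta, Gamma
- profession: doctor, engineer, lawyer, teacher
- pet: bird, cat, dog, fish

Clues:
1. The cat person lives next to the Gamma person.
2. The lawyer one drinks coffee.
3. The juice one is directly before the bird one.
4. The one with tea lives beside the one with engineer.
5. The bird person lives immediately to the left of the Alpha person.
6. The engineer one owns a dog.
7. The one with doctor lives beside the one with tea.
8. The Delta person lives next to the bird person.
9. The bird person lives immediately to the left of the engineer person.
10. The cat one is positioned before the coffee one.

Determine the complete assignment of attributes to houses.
Solution:

House | Drink | Team | Profession | Pet
---------------------------------------
  1   | juice | Delta | doctor | cat
  2   | tea | Gamma | teacher | bird
  3   | milk | Alpha | engineer | dog
  4   | coffee | Beta | lawyer | fish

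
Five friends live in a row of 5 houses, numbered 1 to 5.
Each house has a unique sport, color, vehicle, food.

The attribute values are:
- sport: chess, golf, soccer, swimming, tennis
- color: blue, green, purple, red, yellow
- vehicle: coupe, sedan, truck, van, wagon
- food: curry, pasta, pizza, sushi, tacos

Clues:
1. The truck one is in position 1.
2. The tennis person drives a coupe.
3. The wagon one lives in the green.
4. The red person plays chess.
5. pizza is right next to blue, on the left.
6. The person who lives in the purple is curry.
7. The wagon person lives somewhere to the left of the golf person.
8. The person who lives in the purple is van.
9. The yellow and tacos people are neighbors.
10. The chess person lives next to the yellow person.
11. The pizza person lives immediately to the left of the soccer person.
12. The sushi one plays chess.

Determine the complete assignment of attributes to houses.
Solution:

House | Sport | Color | Vehicle | Food
--------------------------------------
  1   | chess | red | truck | sushi
  2   | tennis | yellow | coupe | pizza
  3   | soccer | blue | sedan | tacos
  4   | swimming | green | wagon | pasta
  5   | golf | purple | van | curry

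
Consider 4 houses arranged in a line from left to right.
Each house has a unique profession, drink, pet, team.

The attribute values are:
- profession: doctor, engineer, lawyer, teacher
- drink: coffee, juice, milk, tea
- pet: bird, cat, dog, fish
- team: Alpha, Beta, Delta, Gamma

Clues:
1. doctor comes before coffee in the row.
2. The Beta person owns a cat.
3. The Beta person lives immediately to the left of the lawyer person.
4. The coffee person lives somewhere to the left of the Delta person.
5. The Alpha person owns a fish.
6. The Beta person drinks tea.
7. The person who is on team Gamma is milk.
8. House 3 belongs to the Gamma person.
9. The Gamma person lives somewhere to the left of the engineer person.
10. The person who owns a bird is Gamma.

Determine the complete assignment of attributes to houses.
Solution:

House | Profession | Drink | Pet | Team
---------------------------------------
  1   | doctor | tea | cat | Beta
  2   | lawyer | coffee | fish | Alpha
  3   | teacher | milk | bird | Gamma
  4   | engineer | juice | dog | Delta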